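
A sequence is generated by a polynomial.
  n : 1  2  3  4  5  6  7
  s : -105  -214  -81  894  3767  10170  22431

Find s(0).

-109, 133, 975, 2873, 6403, 12261
242, 842, 1898, 3530, 5858
600, 1056, 1632, 2328
456, 576, 696
120, 120
The fifth differences are constant at 120.
Work back: 456 − 120 = 336;  600 − 336 = 264;  242 − 264 = -22;  -109 + 22 = -87;  -105 + 87 = -18

-18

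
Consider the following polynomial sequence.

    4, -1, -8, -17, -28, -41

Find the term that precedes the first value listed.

7

-5, -7, -9, -11, -13
-2, -2, -2, -2
The second differences are constant at -2.
Work back: -5 + 2 = -3;  4 + 3 = 7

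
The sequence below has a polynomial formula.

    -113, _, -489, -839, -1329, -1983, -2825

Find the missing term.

Using the last 5 terms:
-350  -490  -654  -842
-140  -164  -188
-24  -24
Constant third difference = -24.
Extend backward: -140 + 24 = -116;  -350 + 116 = -234;  -489 + 234 = -255

-255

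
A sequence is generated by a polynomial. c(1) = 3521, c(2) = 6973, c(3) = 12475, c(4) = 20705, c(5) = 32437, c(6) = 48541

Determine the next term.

69983

First differences: 3452, 5502, 8230, 11732, 16104
Second differences: 2050, 2728, 3502, 4372
Third differences: 678, 774, 870
Fourth differences: 96, 96
Fourth differences constant at 96.
870 + 96 = 966;  4372 + 966 = 5338;  16104 + 5338 = 21442;  48541 + 21442 = 69983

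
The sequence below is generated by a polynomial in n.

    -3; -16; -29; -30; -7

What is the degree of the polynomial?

Δ: -13, -13, -1, 23
Δ²: 0, 12, 24
Δ³: 12, 12
The third differences are constant, so the polynomial has degree 3.

3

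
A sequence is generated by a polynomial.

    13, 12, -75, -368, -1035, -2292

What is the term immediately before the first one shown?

First differences: -1, -87, -293, -667, -1257
Second differences: -86, -206, -374, -590
Third differences: -120, -168, -216
Fourth differences: -48, -48
The fourth differences are constant at -48.
Work back: -120 + 48 = -72;  -86 + 72 = -14;  -1 + 14 = 13;  13 − 13 = 0

0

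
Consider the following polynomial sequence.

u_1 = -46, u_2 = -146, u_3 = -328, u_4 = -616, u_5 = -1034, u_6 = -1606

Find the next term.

-2356

Δ: -100, -182, -288, -418, -572
Δ²: -82, -106, -130, -154
Δ³: -24, -24, -24
The third differences are constant (-24).
-154 − 24 = -178;  -572 − 178 = -750;  -1606 − 750 = -2356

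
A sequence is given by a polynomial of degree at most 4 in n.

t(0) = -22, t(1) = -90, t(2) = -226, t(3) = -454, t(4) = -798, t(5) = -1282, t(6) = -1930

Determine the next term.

-2766

-68, -136, -228, -344, -484, -648
-68, -92, -116, -140, -164
-24, -24, -24, -24
Constant third difference = -24, so extend:
-164 − 24 = -188;  -648 − 188 = -836;  -1930 − 836 = -2766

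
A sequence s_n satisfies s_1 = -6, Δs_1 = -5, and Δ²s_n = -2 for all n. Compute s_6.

Build the table forward from the leading diagonal:
Second differences: -2, -2, -2, -2, -2, -2
First differences: -5, -7, -9, -11, -13, -15
s: -6, -11, -18, -27, -38, -51

-51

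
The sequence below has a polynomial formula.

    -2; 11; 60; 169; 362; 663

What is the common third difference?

24

First differences: 13, 49, 109, 193, 301
Second differences: 36, 60, 84, 108
Third differences: 24, 24, 24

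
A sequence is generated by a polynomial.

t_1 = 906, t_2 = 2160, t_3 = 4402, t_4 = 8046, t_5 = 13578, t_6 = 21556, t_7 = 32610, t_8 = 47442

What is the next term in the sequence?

1254, 2242, 3644, 5532, 7978, 11054, 14832
988, 1402, 1888, 2446, 3076, 3778
414, 486, 558, 630, 702
72, 72, 72, 72
The fourth differences are constant (72).
702 + 72 = 774;  3778 + 774 = 4552;  14832 + 4552 = 19384;  47442 + 19384 = 66826

66826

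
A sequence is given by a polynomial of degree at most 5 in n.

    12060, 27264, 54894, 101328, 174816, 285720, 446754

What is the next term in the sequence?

673224

Δ: 15204, 27630, 46434, 73488, 110904, 161034
Δ²: 12426, 18804, 27054, 37416, 50130
Δ³: 6378, 8250, 10362, 12714
Δ⁴: 1872, 2112, 2352
Δ⁵: 240, 240
The fifth differences are constant (240).
2352 + 240 = 2592;  12714 + 2592 = 15306;  50130 + 15306 = 65436;  161034 + 65436 = 226470;  446754 + 226470 = 673224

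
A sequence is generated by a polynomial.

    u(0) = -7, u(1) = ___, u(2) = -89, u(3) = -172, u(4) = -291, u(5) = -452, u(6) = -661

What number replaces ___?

-36

Using the last 5 terms:
First differences: -83, -119, -161, -209
Second differences: -36, -42, -48
Third differences: -6, -6
Constant third difference = -6.
Extend backward: -36 + 6 = -30;  -83 + 30 = -53;  -89 + 53 = -36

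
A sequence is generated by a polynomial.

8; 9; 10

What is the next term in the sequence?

D1: 1 , 1
First differences constant at 1.
10 + 1 = 11

11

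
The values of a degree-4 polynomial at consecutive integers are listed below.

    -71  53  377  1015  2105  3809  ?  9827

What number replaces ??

Using the first 6 terms:
D1: 124, 324, 638, 1090, 1704
D2: 200, 314, 452, 614
D3: 114, 138, 162
D4: 24, 24
Constant fourth difference = 24.
Extend forward: 162 + 24 = 186;  614 + 186 = 800;  1704 + 800 = 2504;  3809 + 2504 = 6313

6313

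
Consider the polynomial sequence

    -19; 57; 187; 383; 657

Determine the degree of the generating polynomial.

3

Δ: 76, 130, 196, 274
Δ²: 54, 66, 78
Δ³: 12, 12
The third differences are constant, so the polynomial has degree 3.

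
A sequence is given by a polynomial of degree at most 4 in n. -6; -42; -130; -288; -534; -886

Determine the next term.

-1362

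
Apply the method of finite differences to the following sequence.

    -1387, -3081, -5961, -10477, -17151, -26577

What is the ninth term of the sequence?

D1: -1694, -2880, -4516, -6674, -9426
D2: -1186, -1636, -2158, -2752
D3: -450, -522, -594
D4: -72, -72
Constant fourth difference = -72, so extend:
-594 − 72 = -666;  -2752 − 666 = -3418;  -9426 − 3418 = -12844;  -26577 − 12844 = -39421
-666 − 72 = -738;  -3418 − 738 = -4156;  -12844 − 4156 = -17000;  -39421 − 17000 = -56421
-738 − 72 = -810;  -4156 − 810 = -4966;  -17000 − 4966 = -21966;  -56421 − 21966 = -78387

-78387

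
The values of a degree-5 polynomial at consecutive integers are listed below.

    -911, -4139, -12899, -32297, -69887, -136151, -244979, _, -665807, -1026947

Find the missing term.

-414149

Using the first 7 terms:
First differences: -3228, -8760, -19398, -37590, -66264, -108828
Second differences: -5532, -10638, -18192, -28674, -42564
Third differences: -5106, -7554, -10482, -13890
Fourth differences: -2448, -2928, -3408
Fifth differences: -480, -480
Constant fifth difference = -480.
Extend forward: -3408 − 480 = -3888;  -13890 − 3888 = -17778;  -42564 − 17778 = -60342;  -108828 − 60342 = -169170;  -244979 − 169170 = -414149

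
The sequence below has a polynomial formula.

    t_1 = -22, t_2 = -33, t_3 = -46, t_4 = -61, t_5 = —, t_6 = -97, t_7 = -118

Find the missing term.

-78

Using the first 4 terms:
-11, -13, -15
-2, -2
Constant second difference = -2.
Extend forward: -15 − 2 = -17;  -61 − 17 = -78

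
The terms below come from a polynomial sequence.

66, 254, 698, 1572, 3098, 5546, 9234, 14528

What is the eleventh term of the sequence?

D1: 188, 444, 874, 1526, 2448, 3688, 5294
D2: 256, 430, 652, 922, 1240, 1606
D3: 174, 222, 270, 318, 366
D4: 48, 48, 48, 48
The fourth differences are constant (48).
366 + 48 = 414;  1606 + 414 = 2020;  5294 + 2020 = 7314;  14528 + 7314 = 21842
414 + 48 = 462;  2020 + 462 = 2482;  7314 + 2482 = 9796;  21842 + 9796 = 31638
462 + 48 = 510;  2482 + 510 = 2992;  9796 + 2992 = 12788;  31638 + 12788 = 44426

44426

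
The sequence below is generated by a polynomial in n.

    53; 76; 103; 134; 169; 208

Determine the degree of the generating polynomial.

First differences: 23, 27, 31, 35, 39
Second differences: 4, 4, 4, 4
The second differences are constant, so the polynomial has degree 2.

2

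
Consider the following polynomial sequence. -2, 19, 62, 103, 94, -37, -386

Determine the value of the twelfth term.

-10441

Δ: 21  43  41  -9  -131  -349
Δ²: 22  -2  -50  -122  -218
Δ³: -24  -48  -72  -96
Δ⁴: -24  -24  -24
Fourth differences constant at -24.
-96 − 24 = -120;  -218 − 120 = -338;  -349 − 338 = -687;  -386 − 687 = -1073
-120 − 24 = -144;  -338 − 144 = -482;  -687 − 482 = -1169;  -1073 − 1169 = -2242
-144 − 24 = -168;  -482 − 168 = -650;  -1169 − 650 = -1819;  -2242 − 1819 = -4061
-168 − 24 = -192;  -650 − 192 = -842;  -1819 − 842 = -2661;  -4061 − 2661 = -6722
-192 − 24 = -216;  -842 − 216 = -1058;  -2661 − 1058 = -3719;  -6722 − 3719 = -10441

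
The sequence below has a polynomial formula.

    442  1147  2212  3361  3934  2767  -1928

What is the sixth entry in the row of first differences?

-4695

D1: 705, 1065, 1149, 573, -1167, -4695
D2: 360, 84, -576, -1740, -3528
D3: -276, -660, -1164, -1788
D4: -384, -504, -624
D5: -120, -120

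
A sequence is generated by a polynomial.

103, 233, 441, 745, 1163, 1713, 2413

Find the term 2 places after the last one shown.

4335

D1: 130 , 208 , 304 , 418 , 550 , 700
D2: 78 , 96 , 114 , 132 , 150
D3: 18 , 18 , 18 , 18
Third differences constant at 18.
150 + 18 = 168;  700 + 168 = 868;  2413 + 868 = 3281
168 + 18 = 186;  868 + 186 = 1054;  3281 + 1054 = 4335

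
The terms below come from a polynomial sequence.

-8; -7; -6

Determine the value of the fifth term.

-4

D1: 1, 1
Constant first difference = 1, so extend:
-6 + 1 = -5
-5 + 1 = -4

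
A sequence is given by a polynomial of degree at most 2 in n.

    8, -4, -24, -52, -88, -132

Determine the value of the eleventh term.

-472

Δ: -12  -20  -28  -36  -44
Δ²: -8  -8  -8  -8
The second differences are constant (-8).
-44 − 8 = -52;  -132 − 52 = -184
-52 − 8 = -60;  -184 − 60 = -244
-60 − 8 = -68;  -244 − 68 = -312
-68 − 8 = -76;  -312 − 76 = -388
-76 − 8 = -84;  -388 − 84 = -472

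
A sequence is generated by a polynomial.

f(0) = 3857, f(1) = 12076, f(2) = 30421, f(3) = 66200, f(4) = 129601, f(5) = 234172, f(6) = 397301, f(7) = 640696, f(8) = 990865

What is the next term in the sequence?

D1: 8219  18345  35779  63401  104571  163129  243395  350169
D2: 10126  17434  27622  41170  58558  80266  106774
D3: 7308  10188  13548  17388  21708  26508
D4: 2880  3360  3840  4320  4800
D5: 480  480  480  480
Fifth differences constant at 480.
4800 + 480 = 5280;  26508 + 5280 = 31788;  106774 + 31788 = 138562;  350169 + 138562 = 488731;  990865 + 488731 = 1479596

1479596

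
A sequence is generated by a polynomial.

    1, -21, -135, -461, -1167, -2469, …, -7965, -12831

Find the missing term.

Using the first 6 terms:
D1: -22  -114  -326  -706  -1302
D2: -92  -212  -380  -596
D3: -120  -168  -216
D4: -48  -48
Constant fourth difference = -48.
Extend forward: -216 − 48 = -264;  -596 − 264 = -860;  -1302 − 860 = -2162;  -2469 − 2162 = -4631

-4631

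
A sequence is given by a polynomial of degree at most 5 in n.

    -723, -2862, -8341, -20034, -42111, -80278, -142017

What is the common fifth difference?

-240

First differences: -2139, -5479, -11693, -22077, -38167, -61739
Second differences: -3340, -6214, -10384, -16090, -23572
Third differences: -2874, -4170, -5706, -7482
Fourth differences: -1296, -1536, -1776
Fifth differences: -240, -240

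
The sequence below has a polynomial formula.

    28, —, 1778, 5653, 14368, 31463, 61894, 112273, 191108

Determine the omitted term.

379

Using the last 7 terms:
D1: 3875  8715  17095  30431  50379  78835
D2: 4840  8380  13336  19948  28456
D3: 3540  4956  6612  8508
D4: 1416  1656  1896
D5: 240  240
Constant fifth difference = 240.
Extend backward: 1416 − 240 = 1176;  3540 − 1176 = 2364;  4840 − 2364 = 2476;  3875 − 2476 = 1399;  1778 − 1399 = 379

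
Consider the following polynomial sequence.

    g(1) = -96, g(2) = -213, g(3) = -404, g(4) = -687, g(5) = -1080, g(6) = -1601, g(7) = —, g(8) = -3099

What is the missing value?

-2268

Using the first 6 terms:
Δ: -117, -191, -283, -393, -521
Δ²: -74, -92, -110, -128
Δ³: -18, -18, -18
Constant third difference = -18.
Extend forward: -128 − 18 = -146;  -521 − 146 = -667;  -1601 − 667 = -2268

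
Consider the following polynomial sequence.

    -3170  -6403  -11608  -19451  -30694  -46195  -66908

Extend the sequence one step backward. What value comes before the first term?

-1339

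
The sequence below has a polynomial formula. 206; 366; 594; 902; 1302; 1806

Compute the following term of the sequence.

D1: 160 , 228 , 308 , 400 , 504
D2: 68 , 80 , 92 , 104
D3: 12 , 12 , 12
Third differences constant at 12.
104 + 12 = 116;  504 + 116 = 620;  1806 + 620 = 2426

2426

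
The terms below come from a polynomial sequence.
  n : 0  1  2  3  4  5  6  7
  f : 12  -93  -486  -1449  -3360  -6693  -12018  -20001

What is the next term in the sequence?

First differences: -105 , -393 , -963 , -1911 , -3333 , -5325 , -7983
Second differences: -288 , -570 , -948 , -1422 , -1992 , -2658
Third differences: -282 , -378 , -474 , -570 , -666
Fourth differences: -96 , -96 , -96 , -96
Constant fourth difference = -96, so extend:
-666 − 96 = -762;  -2658 − 762 = -3420;  -7983 − 3420 = -11403;  -20001 − 11403 = -31404

-31404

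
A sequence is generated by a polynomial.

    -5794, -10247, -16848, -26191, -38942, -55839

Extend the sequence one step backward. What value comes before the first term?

-2967

D1: -4453  -6601  -9343  -12751  -16897
D2: -2148  -2742  -3408  -4146
D3: -594  -666  -738
D4: -72  -72
The fourth differences are constant at -72.
Work back: -594 + 72 = -522;  -2148 + 522 = -1626;  -4453 + 1626 = -2827;  -5794 + 2827 = -2967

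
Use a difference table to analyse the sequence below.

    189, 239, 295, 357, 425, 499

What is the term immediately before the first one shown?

145

50, 56, 62, 68, 74
6, 6, 6, 6
The second differences are constant at 6.
Work back: 50 − 6 = 44;  189 − 44 = 145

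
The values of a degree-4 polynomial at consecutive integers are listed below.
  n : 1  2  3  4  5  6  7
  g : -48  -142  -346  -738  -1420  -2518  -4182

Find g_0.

Δ: -94  -204  -392  -682  -1098  -1664
Δ²: -110  -188  -290  -416  -566
Δ³: -78  -102  -126  -150
Δ⁴: -24  -24  -24
The fourth differences are constant at -24.
Work back: -78 + 24 = -54;  -110 + 54 = -56;  -94 + 56 = -38;  -48 + 38 = -10

-10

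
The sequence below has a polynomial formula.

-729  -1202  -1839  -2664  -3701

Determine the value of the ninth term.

-10449

Δ: -473  -637  -825  -1037
Δ²: -164  -188  -212
Δ³: -24  -24
Third differences constant at -24.
-212 − 24 = -236;  -1037 − 236 = -1273;  -3701 − 1273 = -4974
-236 − 24 = -260;  -1273 − 260 = -1533;  -4974 − 1533 = -6507
-260 − 24 = -284;  -1533 − 284 = -1817;  -6507 − 1817 = -8324
-284 − 24 = -308;  -1817 − 308 = -2125;  -8324 − 2125 = -10449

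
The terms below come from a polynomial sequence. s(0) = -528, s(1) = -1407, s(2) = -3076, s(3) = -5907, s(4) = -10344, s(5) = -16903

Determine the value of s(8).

Δ: -879 , -1669 , -2831 , -4437 , -6559
Δ²: -790 , -1162 , -1606 , -2122
Δ³: -372 , -444 , -516
Δ⁴: -72 , -72
Constant fourth difference = -72, so extend:
-516 − 72 = -588;  -2122 − 588 = -2710;  -6559 − 2710 = -9269;  -16903 − 9269 = -26172
-588 − 72 = -660;  -2710 − 660 = -3370;  -9269 − 3370 = -12639;  -26172 − 12639 = -38811
-660 − 72 = -732;  -3370 − 732 = -4102;  -12639 − 4102 = -16741;  -38811 − 16741 = -55552

-55552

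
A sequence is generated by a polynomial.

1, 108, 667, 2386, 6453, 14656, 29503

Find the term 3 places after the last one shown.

Δ: 107, 559, 1719, 4067, 8203, 14847
Δ²: 452, 1160, 2348, 4136, 6644
Δ³: 708, 1188, 1788, 2508
Δ⁴: 480, 600, 720
Δ⁵: 120, 120
Constant fifth difference = 120, so extend:
720 + 120 = 840;  2508 + 840 = 3348;  6644 + 3348 = 9992;  14847 + 9992 = 24839;  29503 + 24839 = 54342
840 + 120 = 960;  3348 + 960 = 4308;  9992 + 4308 = 14300;  24839 + 14300 = 39139;  54342 + 39139 = 93481
960 + 120 = 1080;  4308 + 1080 = 5388;  14300 + 5388 = 19688;  39139 + 19688 = 58827;  93481 + 58827 = 152308

152308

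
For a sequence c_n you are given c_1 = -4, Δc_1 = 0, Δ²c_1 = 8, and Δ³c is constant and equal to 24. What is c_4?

Build the table forward from the leading diagonal:
Δ³: 24, 24, 24, 24
Δ²: 8, 32, 56, 80
Δ: 0, 8, 40, 96
c: -4, -4, 4, 44

44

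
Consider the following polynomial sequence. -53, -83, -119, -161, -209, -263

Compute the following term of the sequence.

-323

Δ: -30 , -36 , -42 , -48 , -54
Δ²: -6 , -6 , -6 , -6
Constant second difference = -6, so extend:
-54 − 6 = -60;  -263 − 60 = -323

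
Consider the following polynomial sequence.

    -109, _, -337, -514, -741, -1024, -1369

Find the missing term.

Using the last 5 terms:
First differences: -177, -227, -283, -345
Second differences: -50, -56, -62
Third differences: -6, -6
Constant third difference = -6.
Extend backward: -50 + 6 = -44;  -177 + 44 = -133;  -337 + 133 = -204

-204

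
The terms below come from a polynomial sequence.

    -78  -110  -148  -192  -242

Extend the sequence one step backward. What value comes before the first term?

-52

Δ: -32, -38, -44, -50
Δ²: -6, -6, -6
The second differences are constant at -6.
Work back: -32 + 6 = -26;  -78 + 26 = -52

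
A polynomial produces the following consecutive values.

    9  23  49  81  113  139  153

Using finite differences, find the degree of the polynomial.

3

14, 26, 32, 32, 26, 14
12, 6, 0, -6, -12
-6, -6, -6, -6
The third differences are constant, so the polynomial has degree 3.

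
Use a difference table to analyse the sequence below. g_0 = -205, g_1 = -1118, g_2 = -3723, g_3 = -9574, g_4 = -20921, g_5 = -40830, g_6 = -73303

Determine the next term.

D1: -913, -2605, -5851, -11347, -19909, -32473
D2: -1692, -3246, -5496, -8562, -12564
D3: -1554, -2250, -3066, -4002
D4: -696, -816, -936
D5: -120, -120
The fifth differences are constant (-120).
-936 − 120 = -1056;  -4002 − 1056 = -5058;  -12564 − 5058 = -17622;  -32473 − 17622 = -50095;  -73303 − 50095 = -123398

-123398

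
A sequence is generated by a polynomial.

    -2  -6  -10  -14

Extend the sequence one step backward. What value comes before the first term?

2

Δ: -4, -4, -4
The first differences are constant at -4.
Work back: -2 + 4 = 2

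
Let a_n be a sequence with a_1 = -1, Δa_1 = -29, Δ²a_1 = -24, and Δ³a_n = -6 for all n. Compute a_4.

Build the table forward from the leading diagonal:
Third differences: -6, -6, -6, -6
Second differences: -24, -30, -36, -42
First differences: -29, -53, -83, -119
a: -1, -30, -83, -166

-166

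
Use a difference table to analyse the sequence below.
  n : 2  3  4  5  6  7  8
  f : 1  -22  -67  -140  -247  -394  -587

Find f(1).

Δ: -23, -45, -73, -107, -147, -193
Δ²: -22, -28, -34, -40, -46
Δ³: -6, -6, -6, -6
The third differences are constant at -6.
Work back: -22 + 6 = -16;  -23 + 16 = -7;  1 + 7 = 8

8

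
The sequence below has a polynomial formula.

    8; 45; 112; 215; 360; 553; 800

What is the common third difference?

6

First differences: 37, 67, 103, 145, 193, 247
Second differences: 30, 36, 42, 48, 54
Third differences: 6, 6, 6, 6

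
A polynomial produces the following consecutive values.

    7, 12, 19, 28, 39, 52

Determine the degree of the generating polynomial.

2

5, 7, 9, 11, 13
2, 2, 2, 2
The second differences are constant, so the polynomial has degree 2.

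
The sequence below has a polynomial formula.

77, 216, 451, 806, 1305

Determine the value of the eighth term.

3906

D1: 139, 235, 355, 499
D2: 96, 120, 144
D3: 24, 24
Third differences constant at 24.
144 + 24 = 168;  499 + 168 = 667;  1305 + 667 = 1972
168 + 24 = 192;  667 + 192 = 859;  1972 + 859 = 2831
192 + 24 = 216;  859 + 216 = 1075;  2831 + 1075 = 3906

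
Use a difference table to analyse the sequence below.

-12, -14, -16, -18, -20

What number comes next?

D1: -2, -2, -2, -2
Constant first difference = -2, so extend:
-20 − 2 = -22

-22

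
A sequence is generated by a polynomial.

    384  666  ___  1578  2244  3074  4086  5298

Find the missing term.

1058

Using the last 5 terms:
666  830  1012  1212
164  182  200
18  18
Constant third difference = 18.
Extend backward: 164 − 18 = 146;  666 − 146 = 520;  1578 − 520 = 1058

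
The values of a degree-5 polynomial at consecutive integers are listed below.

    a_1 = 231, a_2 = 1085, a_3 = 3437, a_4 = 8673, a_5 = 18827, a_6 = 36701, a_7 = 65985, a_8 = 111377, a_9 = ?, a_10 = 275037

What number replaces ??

178703

Using the first 8 terms:
Δ: 854, 2352, 5236, 10154, 17874, 29284, 45392
Δ²: 1498, 2884, 4918, 7720, 11410, 16108
Δ³: 1386, 2034, 2802, 3690, 4698
Δ⁴: 648, 768, 888, 1008
Δ⁵: 120, 120, 120
Constant fifth difference = 120.
Extend forward: 1008 + 120 = 1128;  4698 + 1128 = 5826;  16108 + 5826 = 21934;  45392 + 21934 = 67326;  111377 + 67326 = 178703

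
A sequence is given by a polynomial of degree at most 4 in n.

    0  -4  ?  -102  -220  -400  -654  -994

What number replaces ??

-34

Using the last 5 terms:
D1: -118  -180  -254  -340
D2: -62  -74  -86
D3: -12  -12
Constant third difference = -12.
Extend backward: -62 + 12 = -50;  -118 + 50 = -68;  -102 + 68 = -34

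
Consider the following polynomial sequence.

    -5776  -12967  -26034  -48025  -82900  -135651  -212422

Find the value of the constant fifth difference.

-120

First differences: -7191, -13067, -21991, -34875, -52751, -76771
Second differences: -5876, -8924, -12884, -17876, -24020
Third differences: -3048, -3960, -4992, -6144
Fourth differences: -912, -1032, -1152
Fifth differences: -120, -120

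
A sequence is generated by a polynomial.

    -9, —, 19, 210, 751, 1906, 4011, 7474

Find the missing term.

-14

Using the last 6 terms:
Δ: 191, 541, 1155, 2105, 3463
Δ²: 350, 614, 950, 1358
Δ³: 264, 336, 408
Δ⁴: 72, 72
Constant fourth difference = 72.
Extend backward: 264 − 72 = 192;  350 − 192 = 158;  191 − 158 = 33;  19 − 33 = -14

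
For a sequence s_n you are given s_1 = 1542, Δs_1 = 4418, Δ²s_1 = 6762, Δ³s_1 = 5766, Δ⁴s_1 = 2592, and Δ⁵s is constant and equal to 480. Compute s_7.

286560

Build the table forward from the leading diagonal:
Δ⁵: 480, 480, 480, 480, 480, 480, 480
Δ⁴: 2592, 3072, 3552, 4032, 4512, 4992, 5472
Δ³: 5766, 8358, 11430, 14982, 19014, 23526, 28518
Δ²: 6762, 12528, 20886, 32316, 47298, 66312, 89838
Δ: 4418, 11180, 23708, 44594, 76910, 124208, 190520
s: 1542, 5960, 17140, 40848, 85442, 162352, 286560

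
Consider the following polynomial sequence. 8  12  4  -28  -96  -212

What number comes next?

Δ: 4  -8  -32  -68  -116
Δ²: -12  -24  -36  -48
Δ³: -12  -12  -12
Constant third difference = -12, so extend:
-48 − 12 = -60;  -116 − 60 = -176;  -212 − 176 = -388

-388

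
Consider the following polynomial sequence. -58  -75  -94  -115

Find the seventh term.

-17  -19  -21
-2  -2
Constant second difference = -2, so extend:
-21 − 2 = -23;  -115 − 23 = -138
-23 − 2 = -25;  -138 − 25 = -163
-25 − 2 = -27;  -163 − 27 = -190

-190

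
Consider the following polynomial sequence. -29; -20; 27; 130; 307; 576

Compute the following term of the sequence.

955

9, 47, 103, 177, 269
38, 56, 74, 92
18, 18, 18
Third differences constant at 18.
92 + 18 = 110;  269 + 110 = 379;  576 + 379 = 955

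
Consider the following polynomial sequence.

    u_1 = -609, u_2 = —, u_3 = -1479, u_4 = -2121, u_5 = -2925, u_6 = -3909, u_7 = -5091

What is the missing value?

Using the last 5 terms:
D1: -642, -804, -984, -1182
D2: -162, -180, -198
D3: -18, -18
Constant third difference = -18.
Extend backward: -162 + 18 = -144;  -642 + 144 = -498;  -1479 + 498 = -981

-981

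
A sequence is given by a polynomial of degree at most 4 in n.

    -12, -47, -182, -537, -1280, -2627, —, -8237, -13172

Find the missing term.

-4842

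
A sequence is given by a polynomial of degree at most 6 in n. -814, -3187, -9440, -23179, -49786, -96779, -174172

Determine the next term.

-294835

-2373 , -6253 , -13739 , -26607 , -46993 , -77393
-3880 , -7486 , -12868 , -20386 , -30400
-3606 , -5382 , -7518 , -10014
-1776 , -2136 , -2496
-360 , -360
The fifth differences are constant (-360).
-2496 − 360 = -2856;  -10014 − 2856 = -12870;  -30400 − 12870 = -43270;  -77393 − 43270 = -120663;  -174172 − 120663 = -294835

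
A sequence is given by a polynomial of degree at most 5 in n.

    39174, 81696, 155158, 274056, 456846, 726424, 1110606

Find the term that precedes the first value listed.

16576

Δ: 42522, 73462, 118898, 182790, 269578, 384182
Δ²: 30940, 45436, 63892, 86788, 114604
Δ³: 14496, 18456, 22896, 27816
Δ⁴: 3960, 4440, 4920
Δ⁵: 480, 480
The fifth differences are constant at 480.
Work back: 3960 − 480 = 3480;  14496 − 3480 = 11016;  30940 − 11016 = 19924;  42522 − 19924 = 22598;  39174 − 22598 = 16576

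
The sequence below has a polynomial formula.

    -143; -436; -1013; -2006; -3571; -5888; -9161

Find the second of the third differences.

-156

Δ: -293, -577, -993, -1565, -2317, -3273
Δ²: -284, -416, -572, -752, -956
Δ³: -132, -156, -180, -204
Δ⁴: -24, -24, -24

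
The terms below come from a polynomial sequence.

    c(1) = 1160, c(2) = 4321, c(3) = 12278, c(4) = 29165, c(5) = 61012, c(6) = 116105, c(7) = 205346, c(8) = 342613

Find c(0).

197

D1: 3161  7957  16887  31847  55093  89241  137267
D2: 4796  8930  14960  23246  34148  48026
D3: 4134  6030  8286  10902  13878
D4: 1896  2256  2616  2976
D5: 360  360  360
The fifth differences are constant at 360.
Work back: 1896 − 360 = 1536;  4134 − 1536 = 2598;  4796 − 2598 = 2198;  3161 − 2198 = 963;  1160 − 963 = 197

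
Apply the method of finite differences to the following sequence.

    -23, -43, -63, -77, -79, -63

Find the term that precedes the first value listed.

Δ: -20  -20  -14  -2  16
Δ²: 0  6  12  18
Δ³: 6  6  6
The third differences are constant at 6.
Work back: 0 − 6 = -6;  -20 + 6 = -14;  -23 + 14 = -9

-9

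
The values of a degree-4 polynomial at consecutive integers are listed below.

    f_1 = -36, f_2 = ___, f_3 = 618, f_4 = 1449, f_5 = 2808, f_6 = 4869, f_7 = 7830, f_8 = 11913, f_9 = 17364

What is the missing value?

165

Using the last 7 terms:
Δ: 831  1359  2061  2961  4083  5451
Δ²: 528  702  900  1122  1368
Δ³: 174  198  222  246
Δ⁴: 24  24  24
Constant fourth difference = 24.
Extend backward: 174 − 24 = 150;  528 − 150 = 378;  831 − 378 = 453;  618 − 453 = 165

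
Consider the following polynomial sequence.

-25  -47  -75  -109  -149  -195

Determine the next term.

First differences: -22, -28, -34, -40, -46
Second differences: -6, -6, -6, -6
Second differences constant at -6.
-46 − 6 = -52;  -195 − 52 = -247

-247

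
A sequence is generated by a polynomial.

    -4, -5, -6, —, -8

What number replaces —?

-7

Using the first 3 terms:
Δ: -1, -1
Constant first difference = -1.
Extend forward: -6 − 1 = -7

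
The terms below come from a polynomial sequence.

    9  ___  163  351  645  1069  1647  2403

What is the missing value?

Using the last 6 terms:
First differences: 188  294  424  578  756
Second differences: 106  130  154  178
Third differences: 24  24  24
Constant third difference = 24.
Extend backward: 106 − 24 = 82;  188 − 82 = 106;  163 − 106 = 57

57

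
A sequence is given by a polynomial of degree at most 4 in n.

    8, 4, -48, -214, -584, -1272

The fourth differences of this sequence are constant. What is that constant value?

-24

D1: -4, -52, -166, -370, -688
D2: -48, -114, -204, -318
D3: -66, -90, -114
D4: -24, -24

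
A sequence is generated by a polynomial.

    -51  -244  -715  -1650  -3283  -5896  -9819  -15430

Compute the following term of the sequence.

First differences: -193, -471, -935, -1633, -2613, -3923, -5611
Second differences: -278, -464, -698, -980, -1310, -1688
Third differences: -186, -234, -282, -330, -378
Fourth differences: -48, -48, -48, -48
Constant fourth difference = -48, so extend:
-378 − 48 = -426;  -1688 − 426 = -2114;  -5611 − 2114 = -7725;  -15430 − 7725 = -23155

-23155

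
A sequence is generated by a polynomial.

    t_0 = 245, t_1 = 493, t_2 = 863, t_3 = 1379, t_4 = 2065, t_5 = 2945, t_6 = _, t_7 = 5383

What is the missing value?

4043

Using the first 6 terms:
248, 370, 516, 686, 880
122, 146, 170, 194
24, 24, 24
Constant third difference = 24.
Extend forward: 194 + 24 = 218;  880 + 218 = 1098;  2945 + 1098 = 4043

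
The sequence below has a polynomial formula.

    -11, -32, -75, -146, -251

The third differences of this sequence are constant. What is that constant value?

-6

First differences: -21, -43, -71, -105
Second differences: -22, -28, -34
Third differences: -6, -6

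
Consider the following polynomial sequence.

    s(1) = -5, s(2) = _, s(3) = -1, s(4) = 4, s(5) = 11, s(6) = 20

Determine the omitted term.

-4

Using the last 4 terms:
D1: 5, 7, 9
D2: 2, 2
Constant second difference = 2.
Extend backward: 5 − 2 = 3;  -1 − 3 = -4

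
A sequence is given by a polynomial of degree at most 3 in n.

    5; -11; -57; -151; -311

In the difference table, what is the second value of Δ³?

Δ: -16, -46, -94, -160
Δ²: -30, -48, -66
Δ³: -18, -18

-18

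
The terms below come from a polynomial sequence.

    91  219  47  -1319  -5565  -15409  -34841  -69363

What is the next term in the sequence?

D1: 128, -172, -1366, -4246, -9844, -19432, -34522
D2: -300, -1194, -2880, -5598, -9588, -15090
D3: -894, -1686, -2718, -3990, -5502
D4: -792, -1032, -1272, -1512
D5: -240, -240, -240
The fifth differences are constant (-240).
-1512 − 240 = -1752;  -5502 − 1752 = -7254;  -15090 − 7254 = -22344;  -34522 − 22344 = -56866;  -69363 − 56866 = -126229

-126229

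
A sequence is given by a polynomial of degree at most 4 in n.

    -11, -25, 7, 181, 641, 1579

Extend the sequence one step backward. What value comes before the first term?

-14, 32, 174, 460, 938
46, 142, 286, 478
96, 144, 192
48, 48
The fourth differences are constant at 48.
Work back: 96 − 48 = 48;  46 − 48 = -2;  -14 + 2 = -12;  -11 + 12 = 1

1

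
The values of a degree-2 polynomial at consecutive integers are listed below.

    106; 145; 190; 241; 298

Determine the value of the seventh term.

430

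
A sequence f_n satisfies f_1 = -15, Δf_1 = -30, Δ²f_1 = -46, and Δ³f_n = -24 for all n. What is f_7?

-1365

Build the table forward from the leading diagonal:
Δ³: -24  -24  -24  -24  -24  -24  -24
Δ²: -46  -70  -94  -118  -142  -166  -190
Δ: -30  -76  -146  -240  -358  -500  -666
f: -15  -45  -121  -267  -507  -865  -1365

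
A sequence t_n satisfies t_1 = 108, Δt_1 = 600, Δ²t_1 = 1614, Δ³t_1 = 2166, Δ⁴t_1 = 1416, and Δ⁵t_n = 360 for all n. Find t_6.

Build the table forward from the leading diagonal:
D5: 360  360  360  360  360  360
D4: 1416  1776  2136  2496  2856  3216
D3: 2166  3582  5358  7494  9990  12846
D2: 1614  3780  7362  12720  20214  30204
D1: 600  2214  5994  13356  26076  46290
t: 108  708  2922  8916  22272  48348

48348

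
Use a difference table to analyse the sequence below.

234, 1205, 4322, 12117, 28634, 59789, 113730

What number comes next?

201197

D1: 971, 3117, 7795, 16517, 31155, 53941
D2: 2146, 4678, 8722, 14638, 22786
D3: 2532, 4044, 5916, 8148
D4: 1512, 1872, 2232
D5: 360, 360
The fifth differences are constant (360).
2232 + 360 = 2592;  8148 + 2592 = 10740;  22786 + 10740 = 33526;  53941 + 33526 = 87467;  113730 + 87467 = 201197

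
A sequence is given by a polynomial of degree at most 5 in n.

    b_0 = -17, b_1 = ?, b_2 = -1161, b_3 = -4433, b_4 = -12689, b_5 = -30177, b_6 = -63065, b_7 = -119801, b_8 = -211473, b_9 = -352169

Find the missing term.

-185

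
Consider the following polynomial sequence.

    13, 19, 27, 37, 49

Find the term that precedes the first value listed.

9

Δ: 6  8  10  12
Δ²: 2  2  2
The second differences are constant at 2.
Work back: 6 − 2 = 4;  13 − 4 = 9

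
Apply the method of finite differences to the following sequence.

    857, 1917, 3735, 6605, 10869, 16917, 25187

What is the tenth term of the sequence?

68429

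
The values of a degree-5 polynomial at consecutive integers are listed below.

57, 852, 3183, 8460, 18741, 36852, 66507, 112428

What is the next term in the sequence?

First differences: 795, 2331, 5277, 10281, 18111, 29655, 45921
Second differences: 1536, 2946, 5004, 7830, 11544, 16266
Third differences: 1410, 2058, 2826, 3714, 4722
Fourth differences: 648, 768, 888, 1008
Fifth differences: 120, 120, 120
Fifth differences constant at 120.
1008 + 120 = 1128;  4722 + 1128 = 5850;  16266 + 5850 = 22116;  45921 + 22116 = 68037;  112428 + 68037 = 180465

180465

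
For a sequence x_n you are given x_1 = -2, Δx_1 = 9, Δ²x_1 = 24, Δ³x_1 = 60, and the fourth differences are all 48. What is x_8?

4345

Build the table forward from the leading diagonal:
Δ⁴: 48, 48, 48, 48, 48, 48, 48, 48
Δ³: 60, 108, 156, 204, 252, 300, 348, 396
Δ²: 24, 84, 192, 348, 552, 804, 1104, 1452
Δ: 9, 33, 117, 309, 657, 1209, 2013, 3117
x: -2, 7, 40, 157, 466, 1123, 2332, 4345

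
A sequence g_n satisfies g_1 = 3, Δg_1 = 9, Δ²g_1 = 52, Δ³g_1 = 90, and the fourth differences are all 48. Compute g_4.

276

Build the table forward from the leading diagonal:
Fourth differences: 48, 48, 48, 48
Third differences: 90, 138, 186, 234
Second differences: 52, 142, 280, 466
First differences: 9, 61, 203, 483
g: 3, 12, 73, 276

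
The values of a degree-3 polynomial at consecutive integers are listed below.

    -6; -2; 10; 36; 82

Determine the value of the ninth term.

586

Δ: 4  12  26  46
Δ²: 8  14  20
Δ³: 6  6
The third differences are constant (6).
20 + 6 = 26;  46 + 26 = 72;  82 + 72 = 154
26 + 6 = 32;  72 + 32 = 104;  154 + 104 = 258
32 + 6 = 38;  104 + 38 = 142;  258 + 142 = 400
38 + 6 = 44;  142 + 44 = 186;  400 + 186 = 586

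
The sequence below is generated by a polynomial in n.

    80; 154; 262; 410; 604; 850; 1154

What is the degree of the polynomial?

3

D1: 74, 108, 148, 194, 246, 304
D2: 34, 40, 46, 52, 58
D3: 6, 6, 6, 6
The third differences are constant, so the polynomial has degree 3.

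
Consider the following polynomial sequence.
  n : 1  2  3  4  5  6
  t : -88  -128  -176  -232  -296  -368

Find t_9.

-632

First differences: -40, -48, -56, -64, -72
Second differences: -8, -8, -8, -8
The second differences are constant (-8).
-72 − 8 = -80;  -368 − 80 = -448
-80 − 8 = -88;  -448 − 88 = -536
-88 − 8 = -96;  -536 − 96 = -632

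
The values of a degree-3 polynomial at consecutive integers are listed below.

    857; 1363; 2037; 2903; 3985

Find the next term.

506  674  866  1082
168  192  216
24  24
Third differences constant at 24.
216 + 24 = 240;  1082 + 240 = 1322;  3985 + 1322 = 5307

5307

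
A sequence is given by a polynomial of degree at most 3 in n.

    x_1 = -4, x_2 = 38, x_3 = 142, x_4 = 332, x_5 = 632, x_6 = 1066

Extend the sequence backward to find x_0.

42, 104, 190, 300, 434
62, 86, 110, 134
24, 24, 24
The third differences are constant at 24.
Work back: 62 − 24 = 38;  42 − 38 = 4;  -4 − 4 = -8

-8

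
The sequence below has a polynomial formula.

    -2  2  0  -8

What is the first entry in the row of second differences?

-6

D1: 4, -2, -8
D2: -6, -6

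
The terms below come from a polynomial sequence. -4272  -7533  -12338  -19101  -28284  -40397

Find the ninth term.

-100136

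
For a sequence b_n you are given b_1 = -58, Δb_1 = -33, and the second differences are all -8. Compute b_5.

Build the table forward from the leading diagonal:
Δ²: -8  -8  -8  -8  -8
Δ: -33  -41  -49  -57  -65
b: -58  -91  -132  -181  -238

-238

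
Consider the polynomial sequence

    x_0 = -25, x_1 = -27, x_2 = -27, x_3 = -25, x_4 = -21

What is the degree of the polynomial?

2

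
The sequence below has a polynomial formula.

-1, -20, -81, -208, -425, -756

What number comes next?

-1225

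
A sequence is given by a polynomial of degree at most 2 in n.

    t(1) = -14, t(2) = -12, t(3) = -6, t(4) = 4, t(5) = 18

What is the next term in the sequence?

Δ: 2  6  10  14
Δ²: 4  4  4
Constant second difference = 4, so extend:
14 + 4 = 18;  18 + 18 = 36

36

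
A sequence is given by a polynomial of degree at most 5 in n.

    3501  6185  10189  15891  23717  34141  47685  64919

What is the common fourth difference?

Δ: 2684, 4004, 5702, 7826, 10424, 13544, 17234
Δ²: 1320, 1698, 2124, 2598, 3120, 3690
Δ³: 378, 426, 474, 522, 570
Δ⁴: 48, 48, 48, 48

48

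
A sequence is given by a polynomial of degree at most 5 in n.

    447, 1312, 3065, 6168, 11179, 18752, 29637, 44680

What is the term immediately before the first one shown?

104

First differences: 865  1753  3103  5011  7573  10885  15043
Second differences: 888  1350  1908  2562  3312  4158
Third differences: 462  558  654  750  846
Fourth differences: 96  96  96  96
The fourth differences are constant at 96.
Work back: 462 − 96 = 366;  888 − 366 = 522;  865 − 522 = 343;  447 − 343 = 104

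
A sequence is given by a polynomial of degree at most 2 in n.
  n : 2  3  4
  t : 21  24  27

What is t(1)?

18

D1: 3  3
The first differences are constant at 3.
Work back: 21 − 3 = 18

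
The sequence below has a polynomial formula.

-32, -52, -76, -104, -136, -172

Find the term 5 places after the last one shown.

-412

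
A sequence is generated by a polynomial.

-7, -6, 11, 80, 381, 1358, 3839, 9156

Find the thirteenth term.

1, 17, 69, 301, 977, 2481, 5317
16, 52, 232, 676, 1504, 2836
36, 180, 444, 828, 1332
144, 264, 384, 504
120, 120, 120
Fifth differences constant at 120.
504 + 120 = 624;  1332 + 624 = 1956;  2836 + 1956 = 4792;  5317 + 4792 = 10109;  9156 + 10109 = 19265
624 + 120 = 744;  1956 + 744 = 2700;  4792 + 2700 = 7492;  10109 + 7492 = 17601;  19265 + 17601 = 36866
744 + 120 = 864;  2700 + 864 = 3564;  7492 + 3564 = 11056;  17601 + 11056 = 28657;  36866 + 28657 = 65523
864 + 120 = 984;  3564 + 984 = 4548;  11056 + 4548 = 15604;  28657 + 15604 = 44261;  65523 + 44261 = 109784
984 + 120 = 1104;  4548 + 1104 = 5652;  15604 + 5652 = 21256;  44261 + 21256 = 65517;  109784 + 65517 = 175301

175301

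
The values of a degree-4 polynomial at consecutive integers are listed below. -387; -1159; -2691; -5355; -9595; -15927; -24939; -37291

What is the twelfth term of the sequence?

-135819

D1: -772, -1532, -2664, -4240, -6332, -9012, -12352
D2: -760, -1132, -1576, -2092, -2680, -3340
D3: -372, -444, -516, -588, -660
D4: -72, -72, -72, -72
Constant fourth difference = -72, so extend:
-660 − 72 = -732;  -3340 − 732 = -4072;  -12352 − 4072 = -16424;  -37291 − 16424 = -53715
-732 − 72 = -804;  -4072 − 804 = -4876;  -16424 − 4876 = -21300;  -53715 − 21300 = -75015
-804 − 72 = -876;  -4876 − 876 = -5752;  -21300 − 5752 = -27052;  -75015 − 27052 = -102067
-876 − 72 = -948;  -5752 − 948 = -6700;  -27052 − 6700 = -33752;  -102067 − 33752 = -135819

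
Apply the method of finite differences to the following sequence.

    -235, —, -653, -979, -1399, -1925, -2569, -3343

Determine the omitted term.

Using the last 6 terms:
D1: -326, -420, -526, -644, -774
D2: -94, -106, -118, -130
D3: -12, -12, -12
Constant third difference = -12.
Extend backward: -94 + 12 = -82;  -326 + 82 = -244;  -653 + 244 = -409

-409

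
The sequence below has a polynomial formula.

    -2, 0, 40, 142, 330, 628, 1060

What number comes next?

1650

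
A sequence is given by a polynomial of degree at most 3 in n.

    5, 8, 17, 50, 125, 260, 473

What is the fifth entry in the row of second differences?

78

Δ: 3, 9, 33, 75, 135, 213
Δ²: 6, 24, 42, 60, 78
Δ³: 18, 18, 18, 18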